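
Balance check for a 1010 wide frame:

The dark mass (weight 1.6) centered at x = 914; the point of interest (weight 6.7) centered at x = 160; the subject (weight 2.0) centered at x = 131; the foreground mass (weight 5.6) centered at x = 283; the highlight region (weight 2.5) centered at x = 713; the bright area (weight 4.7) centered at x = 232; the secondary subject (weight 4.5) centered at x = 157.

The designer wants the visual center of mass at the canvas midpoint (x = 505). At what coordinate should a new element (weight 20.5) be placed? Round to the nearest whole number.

New total weight: (1.6 + 6.7 + 2.0 + 5.6 + 2.5 + 4.7 + 4.5) + 20.5 = 48.1.
Along x: (7960.6 + 20.5·x) / 48.1 = 505 (existing moment 1.6·914 + 6.7·160 + 2.0·131 + 5.6·283 + 2.5·713 + 4.7·232 + 4.5·157 = 7960.6) ⇒ x = (24290.5 − 7960.6) / 20.5 ≈ 796.58.

x ≈ 797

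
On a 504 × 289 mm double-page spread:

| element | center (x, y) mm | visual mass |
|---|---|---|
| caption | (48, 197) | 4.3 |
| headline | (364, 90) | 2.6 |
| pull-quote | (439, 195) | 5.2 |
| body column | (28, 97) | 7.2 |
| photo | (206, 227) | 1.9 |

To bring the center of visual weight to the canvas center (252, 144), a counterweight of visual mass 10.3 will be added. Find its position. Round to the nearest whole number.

After adding the counterweight, total weight = 4.3 + 2.6 + 5.2 + 7.2 + 1.9 + 10.3 = 31.5.
x: target moment 31.5×252 = 7938.0; current 4.3·48 + 2.6·364 + 5.2·439 + 7.2·28 + 1.9·206 = 4028.6; the counterweight supplies 3909.4, so x = 3909.4/10.3 ≈ 379.55.
y: target moment 31.5×144 = 4536.0; current 4.3·197 + 2.6·90 + 5.2·195 + 7.2·97 + 1.9·227 = 3224.8; the counterweight supplies 1311.2, so y = 1311.2/10.3 ≈ 127.30.

(380, 127)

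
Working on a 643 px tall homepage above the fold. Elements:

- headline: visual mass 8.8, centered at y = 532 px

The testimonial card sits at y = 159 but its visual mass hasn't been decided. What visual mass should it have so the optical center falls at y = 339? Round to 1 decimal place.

w ≈ 9.4

The single fixed element contributes weight 8.8, moment 8.8·532 = 4681.6.
Balance at y = 339 requires (4681.6 + w·159) / (8.8 + w) = 339.
So w = (339·8.8 − 4681.6)/(159 − 339) = -1698.4/-180 ≈ 9.44.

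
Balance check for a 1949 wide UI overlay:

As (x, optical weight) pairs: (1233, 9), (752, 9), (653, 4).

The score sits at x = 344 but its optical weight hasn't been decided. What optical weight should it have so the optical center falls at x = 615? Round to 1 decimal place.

Fixed elements: Σw = 9 + 9 + 4 = 22, Σw·x = 9·1233 + 9·752 + 4·653 = 20477.
For the centroid to hit 615: (20477 + w·344) / (22 + w) = 615.
Rearranging, w·(344 − 615) = 615·22 − 20477 = -6947, so w ≈ -6947/-271 = 25.63.

w ≈ 25.6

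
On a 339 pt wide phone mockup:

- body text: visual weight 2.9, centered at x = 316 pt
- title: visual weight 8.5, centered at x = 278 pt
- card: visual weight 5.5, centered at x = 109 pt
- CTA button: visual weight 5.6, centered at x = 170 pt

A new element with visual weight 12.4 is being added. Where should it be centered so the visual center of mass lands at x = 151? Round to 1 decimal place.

After adding the new element, total weight = 2.9 + 8.5 + 5.5 + 5.6 + 12.4 = 34.9.
x: need Σw·x = 34.9·151 = 5269.9. Existing = 2.9·316 + 8.5·278 + 5.5·109 + 5.6·170 = 4830.9. Remainder 439.0 / 12.4 ≈ 35.40.

x ≈ 35.4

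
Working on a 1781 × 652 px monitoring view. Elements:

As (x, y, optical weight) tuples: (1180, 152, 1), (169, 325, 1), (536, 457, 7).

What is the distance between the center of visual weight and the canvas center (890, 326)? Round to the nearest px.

Σw = 1 + 1 + 7 = 9.
x: (1·1180 + 1·169 + 7·536) / 9 = 5101 / 9 ≈ 566.78
y: (1·152 + 1·325 + 7·457) / 9 = 3676 / 9 ≈ 408.44
Offset from (890, 326): Δx ≈ -323.22, Δy ≈ 82.44; distance = √(Δx² + Δy²) ≈ 333.57.

≈ 334 px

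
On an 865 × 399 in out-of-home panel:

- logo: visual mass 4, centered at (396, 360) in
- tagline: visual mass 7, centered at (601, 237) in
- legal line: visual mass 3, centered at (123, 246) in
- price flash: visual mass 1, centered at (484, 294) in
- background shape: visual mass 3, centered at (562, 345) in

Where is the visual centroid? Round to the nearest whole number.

(463, 287)

Σw = 4 + 7 + 3 + 1 + 3 = 18.
Σw·x = 4·396 + 7·601 + 3·123 + 1·484 + 3·562 = 8330, so x̄ = 8330/18 ≈ 462.78.
Σw·y = 4·360 + 7·237 + 3·246 + 1·294 + 3·345 = 5166, so ȳ = 5166/18 ≈ 287.00.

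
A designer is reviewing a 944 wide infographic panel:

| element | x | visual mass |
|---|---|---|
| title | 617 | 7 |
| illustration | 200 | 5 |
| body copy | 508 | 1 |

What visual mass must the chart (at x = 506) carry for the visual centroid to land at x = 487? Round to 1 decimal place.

Fixed elements: Σw = 7 + 5 + 1 = 13, Σw·x = 7·617 + 5·200 + 1·508 = 5827.
Balance at x = 487 requires (5827 + w·506) / (13 + w) = 487.
So w = (487·13 − 5827)/(506 − 487) = 504/19 ≈ 26.53.

w ≈ 26.5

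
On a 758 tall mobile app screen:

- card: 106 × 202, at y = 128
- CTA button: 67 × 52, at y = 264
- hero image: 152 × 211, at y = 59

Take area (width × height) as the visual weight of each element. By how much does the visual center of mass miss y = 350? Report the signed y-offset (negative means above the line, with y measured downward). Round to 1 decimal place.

≈ -252.5

Taking area as weight: card 106·202 = 21412, CTA button 67·52 = 3484, hero image 152·211 = 32072. Sum 56968.
Σw·y = 21412·128 + 3484·264 + 32072·59 = 5552760, so ȳ = 5552760/56968 ≈ 97.47.
Against y = 350, that's 97.47 − 350 = -252.53.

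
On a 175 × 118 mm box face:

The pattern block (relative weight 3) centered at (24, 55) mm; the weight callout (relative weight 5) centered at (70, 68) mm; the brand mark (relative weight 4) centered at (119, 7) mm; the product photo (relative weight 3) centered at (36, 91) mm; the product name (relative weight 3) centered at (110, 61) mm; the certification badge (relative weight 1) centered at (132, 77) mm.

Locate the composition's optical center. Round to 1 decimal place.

Weights sum to 3 + 5 + 4 + 3 + 3 + 1 = 19.
x: moment 1468 / weight 19 ≈ 77.26
y: moment 1066 / weight 19 ≈ 56.11

(77.3, 56.1)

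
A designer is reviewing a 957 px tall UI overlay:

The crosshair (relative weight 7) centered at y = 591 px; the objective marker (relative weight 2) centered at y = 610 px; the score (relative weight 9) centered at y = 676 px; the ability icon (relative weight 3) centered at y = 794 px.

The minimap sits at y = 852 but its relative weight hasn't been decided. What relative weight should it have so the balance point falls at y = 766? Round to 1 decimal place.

w ≈ 26.3

Known weights sum to 7 + 2 + 9 + 3 = 21; their moment is 7·591 + 2·610 + 9·676 + 3·794 = 13823.
For the centroid to hit 766: (13823 + w·852) / (21 + w) = 766.
Rearranging, w·(852 − 766) = 766·21 − 13823 = 2263, so w ≈ 2263/86 = 26.31.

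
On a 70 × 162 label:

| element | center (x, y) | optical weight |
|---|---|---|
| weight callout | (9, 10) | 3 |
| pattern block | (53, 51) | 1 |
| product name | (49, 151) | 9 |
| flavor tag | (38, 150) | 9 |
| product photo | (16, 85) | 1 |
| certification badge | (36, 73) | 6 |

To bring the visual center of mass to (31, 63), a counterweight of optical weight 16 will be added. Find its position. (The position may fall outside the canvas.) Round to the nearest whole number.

With the counterweight, Σw becomes 3 + 1 + 9 + 9 + 1 + 6 + 16 = 45.
x: target moment 45×31 = 1395; current 3·9 + 1·53 + 9·49 + 9·38 + 1·16 + 6·36 = 1095; the counterweight supplies 300, so x = 300/16 ≈ 18.75.
y: target moment 45×63 = 2835; current 3·10 + 1·51 + 9·151 + 9·150 + 1·85 + 6·73 = 3313; the counterweight supplies -478, so y = -478/16 ≈ -29.88.

(19, -30)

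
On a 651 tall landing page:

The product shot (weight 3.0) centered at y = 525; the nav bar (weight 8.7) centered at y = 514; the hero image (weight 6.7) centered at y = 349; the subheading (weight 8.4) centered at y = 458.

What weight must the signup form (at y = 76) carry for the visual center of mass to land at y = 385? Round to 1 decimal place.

w ≈ 6.2

Existing Σw = 26.8 (3.0 + 8.7 + 6.7 + 8.4); existing moment 3.0·525 + 8.7·514 + 6.7·349 + 8.4·458 = 12232.3.
For the centroid to hit 385: (12232.3 + w·76) / (26.8 + w) = 385.
Rearranging, w·(76 − 385) = 385·26.8 − 12232.3 = -1914.3, so w ≈ -1914.3/-309 = 6.20.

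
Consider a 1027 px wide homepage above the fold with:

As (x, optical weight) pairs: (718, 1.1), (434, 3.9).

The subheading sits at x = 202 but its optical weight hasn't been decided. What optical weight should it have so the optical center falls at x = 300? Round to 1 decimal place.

Known weights sum to 1.1 + 3.9 = 5.0; their moment is 1.1·718 + 3.9·434 = 2482.4.
For the centroid to hit 300: (2482.4 + w·202) / (5.0 + w) = 300.
Solving: w = (300·5.0 − 2482.4) / (202 − 300) = -982.4 / -98 ≈ 10.02.

w ≈ 10.0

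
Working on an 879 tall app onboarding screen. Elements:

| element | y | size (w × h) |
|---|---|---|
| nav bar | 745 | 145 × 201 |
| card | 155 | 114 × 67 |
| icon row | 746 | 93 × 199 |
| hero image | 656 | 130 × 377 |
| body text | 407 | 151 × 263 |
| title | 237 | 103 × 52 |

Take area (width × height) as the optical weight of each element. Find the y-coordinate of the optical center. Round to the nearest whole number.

Taking area as weight: nav bar 145·201 = 29145, card 114·67 = 7638, icon row 93·199 = 18507, hero image 130·377 = 49010, body text 151·263 = 39713, title 103·52 = 5356. Sum 149369.
Σw·y = 29145·745 + 7638·155 + 18507·746 + 49010·656 + 39713·407 + 5356·237 = 86286260, so ȳ = 86286260/149369 ≈ 577.67.

y ≈ 578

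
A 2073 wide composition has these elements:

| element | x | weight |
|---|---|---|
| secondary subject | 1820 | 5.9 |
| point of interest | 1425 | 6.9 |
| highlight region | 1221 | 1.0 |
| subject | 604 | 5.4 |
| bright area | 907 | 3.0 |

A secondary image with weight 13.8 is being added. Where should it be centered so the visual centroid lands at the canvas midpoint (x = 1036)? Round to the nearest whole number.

New total weight: (5.9 + 6.9 + 1.0 + 5.4 + 3.0) + 13.8 = 36.0.
x: target moment 36.0×1036 = 37296.0; current 5.9·1820 + 6.9·1425 + 1.0·1221 + 5.4·604 + 3.0·907 = 27774.1; the secondary image supplies 9521.9, so x = 9521.9/13.8 ≈ 689.99.

x ≈ 690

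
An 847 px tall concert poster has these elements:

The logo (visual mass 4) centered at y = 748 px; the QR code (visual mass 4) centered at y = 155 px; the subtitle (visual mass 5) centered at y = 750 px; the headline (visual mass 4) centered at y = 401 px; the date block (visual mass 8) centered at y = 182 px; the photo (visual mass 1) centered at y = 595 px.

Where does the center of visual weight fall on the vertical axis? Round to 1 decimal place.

Σw = 4 + 4 + 5 + 4 + 8 + 1 = 26.
y-moment: 4·748 + 4·155 + 5·750 + 4·401 + 8·182 + 1·595 = 11017; centroid 11017/26 ≈ 423.73.

y ≈ 423.7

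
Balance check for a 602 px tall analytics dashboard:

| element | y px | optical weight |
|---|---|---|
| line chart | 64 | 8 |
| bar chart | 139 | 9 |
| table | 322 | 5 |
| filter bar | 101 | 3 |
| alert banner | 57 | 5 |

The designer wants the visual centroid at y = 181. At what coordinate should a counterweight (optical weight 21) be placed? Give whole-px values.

y ≈ 251

After adding the counterweight, total weight = 8 + 9 + 5 + 3 + 5 + 21 = 51.
Along y: (3961 + 21·y) / 51 = 181 (existing moment 8·64 + 9·139 + 5·322 + 3·101 + 5·57 = 3961) ⇒ y = (9231 − 3961) / 21 ≈ 250.95.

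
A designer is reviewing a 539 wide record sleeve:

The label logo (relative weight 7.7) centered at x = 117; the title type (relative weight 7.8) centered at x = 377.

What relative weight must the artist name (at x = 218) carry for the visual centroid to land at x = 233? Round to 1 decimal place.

Existing Σw = 15.5 (7.7 + 7.8); existing moment 7.7·117 + 7.8·377 = 3841.5.
Set Σw·x/Σw = 233: (3841.5 + 218w) = 233·(15.5 + w).
Rearranging, w·(218 − 233) = 233·15.5 − 3841.5 = -230.0, so w ≈ -230.0/-15 = 15.33.

w ≈ 15.3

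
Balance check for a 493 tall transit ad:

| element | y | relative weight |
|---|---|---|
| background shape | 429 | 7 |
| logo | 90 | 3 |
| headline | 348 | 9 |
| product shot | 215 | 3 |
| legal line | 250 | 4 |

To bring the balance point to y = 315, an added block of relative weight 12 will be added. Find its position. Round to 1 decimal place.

y ≈ 326.7

With the added block, Σw becomes 7 + 3 + 9 + 3 + 4 + 12 = 38.
Along y: (8050 + 12·y) / 38 = 315 (existing moment 7·429 + 3·90 + 9·348 + 3·215 + 4·250 = 8050) ⇒ y = (11970 − 8050) / 12 ≈ 326.67.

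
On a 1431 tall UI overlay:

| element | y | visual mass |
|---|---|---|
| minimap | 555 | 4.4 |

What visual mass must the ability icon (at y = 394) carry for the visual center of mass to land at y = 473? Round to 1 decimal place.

w ≈ 4.6

Known: weight 4.4 with moment 4.4·555 = 2442.0.
Balance at y = 473 requires (2442.0 + w·394) / (4.4 + w) = 473.
Solving: w = (473·4.4 − 2442.0) / (394 − 473) = -360.8 / -79 ≈ 4.57.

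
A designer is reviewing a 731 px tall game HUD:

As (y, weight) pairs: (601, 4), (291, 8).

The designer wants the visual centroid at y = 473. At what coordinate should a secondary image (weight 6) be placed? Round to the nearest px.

With the secondary image, Σw becomes 4 + 8 + 6 = 18.
y: need Σw·y = 18·473 = 8514. Existing = 4·601 + 8·291 = 4732. Remainder 3782 / 6 ≈ 630.33.

y ≈ 630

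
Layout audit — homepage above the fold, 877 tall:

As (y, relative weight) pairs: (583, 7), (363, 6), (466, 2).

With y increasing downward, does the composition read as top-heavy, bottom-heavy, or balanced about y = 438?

Weights sum to 7 + 6 + 2 = 15.
y: (7·583 + 6·363 + 2·466) / 15 = 7191 / 15 ≈ 479.40
Since 479.4 is below (larger y than) 438, the composition reads bottom-heavy.

bottom-heavy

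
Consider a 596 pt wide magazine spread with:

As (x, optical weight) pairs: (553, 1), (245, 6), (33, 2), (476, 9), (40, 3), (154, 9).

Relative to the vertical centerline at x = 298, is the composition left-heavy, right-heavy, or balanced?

Total weight = 1 + 6 + 2 + 9 + 3 + 9 = 30.
Σw·x = 1·553 + 6·245 + 2·33 + 9·476 + 3·40 + 9·154 = 7879, so x̄ = 7879/30 ≈ 262.63.
262.6 vs midline 298 → left-heavy.

left-heavy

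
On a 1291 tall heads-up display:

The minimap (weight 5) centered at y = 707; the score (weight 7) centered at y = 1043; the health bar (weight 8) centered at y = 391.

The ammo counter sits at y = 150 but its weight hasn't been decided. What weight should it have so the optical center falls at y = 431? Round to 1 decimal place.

Existing Σw = 20 (5 + 7 + 8); existing moment 5·707 + 7·1043 + 8·391 = 13964.
Set Σw·y/Σw = 431: (13964 + 150w) = 431·(20 + w).
Rearranging, w·(150 − 431) = 431·20 − 13964 = -5344, so w ≈ -5344/-281 = 19.02.

w ≈ 19.0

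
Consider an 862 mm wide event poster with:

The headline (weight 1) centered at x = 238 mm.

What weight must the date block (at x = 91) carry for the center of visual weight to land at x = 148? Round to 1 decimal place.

Known: weight 1 with moment 1·238 = 238.
For the centroid to hit 148: (238 + w·91) / (1 + w) = 148.
So w = (148·1 − 238)/(91 − 148) = -90/-57 ≈ 1.58.

w ≈ 1.6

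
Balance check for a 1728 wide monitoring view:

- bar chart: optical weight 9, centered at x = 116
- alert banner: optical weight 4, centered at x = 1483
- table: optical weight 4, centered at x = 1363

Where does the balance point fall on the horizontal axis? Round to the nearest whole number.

Σw = 9 + 4 + 4 = 17.
Σw·x = 9·116 + 4·1483 + 4·1363 = 12428, so x̄ = 12428/17 ≈ 731.06.

x ≈ 731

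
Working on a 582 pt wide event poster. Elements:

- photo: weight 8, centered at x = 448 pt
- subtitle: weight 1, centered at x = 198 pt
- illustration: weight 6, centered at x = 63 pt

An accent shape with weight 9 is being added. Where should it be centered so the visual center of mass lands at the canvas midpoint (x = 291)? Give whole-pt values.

After adding the accent shape, total weight = 8 + 1 + 6 + 9 = 24.
x: target moment 24×291 = 6984; current 8·448 + 1·198 + 6·63 = 4160; the accent shape supplies 2824, so x = 2824/9 ≈ 313.78.

x ≈ 314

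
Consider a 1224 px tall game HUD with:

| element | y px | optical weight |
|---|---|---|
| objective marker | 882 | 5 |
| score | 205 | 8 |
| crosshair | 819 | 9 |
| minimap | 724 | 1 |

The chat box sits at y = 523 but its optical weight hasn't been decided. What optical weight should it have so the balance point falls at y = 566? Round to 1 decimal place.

w ≈ 26.2

Fixed elements: Σw = 5 + 8 + 9 + 1 = 23, Σw·y = 5·882 + 8·205 + 9·819 + 1·724 = 14145.
Set Σw·y/Σw = 566: (14145 + 523w) = 566·(23 + w).
Rearranging, w·(523 − 566) = 566·23 − 14145 = -1127, so w ≈ -1127/-43 = 26.21.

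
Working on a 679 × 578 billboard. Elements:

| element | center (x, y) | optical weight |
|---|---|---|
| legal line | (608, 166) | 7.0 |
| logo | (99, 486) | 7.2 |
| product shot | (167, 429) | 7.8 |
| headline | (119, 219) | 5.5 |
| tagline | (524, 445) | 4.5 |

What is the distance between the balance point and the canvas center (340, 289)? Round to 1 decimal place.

≈ 79.1

Weights sum to 7.0 + 7.2 + 7.8 + 5.5 + 4.5 = 32.0.
x-moment: 7.0·608 + 7.2·99 + 7.8·167 + 5.5·119 + 4.5·524 = 9283.9; centroid 9283.9/32.0 ≈ 290.12.
y-moment: 7.0·166 + 7.2·486 + 7.8·429 + 5.5·219 + 4.5·445 = 11214.4; centroid 11214.4/32.0 ≈ 350.45.
Relative to (340, 289): Δ = (-49.88, 61.45); |Δ| = √(-49.88² + 61.45²) ≈ 79.14.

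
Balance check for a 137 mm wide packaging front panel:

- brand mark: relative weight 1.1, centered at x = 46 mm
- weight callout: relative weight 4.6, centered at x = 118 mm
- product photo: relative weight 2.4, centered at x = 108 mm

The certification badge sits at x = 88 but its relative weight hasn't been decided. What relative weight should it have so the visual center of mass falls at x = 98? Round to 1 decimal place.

Existing Σw = 8.1 (1.1 + 4.6 + 2.4); existing moment 1.1·46 + 4.6·118 + 2.4·108 = 852.6.
For the centroid to hit 98: (852.6 + w·88) / (8.1 + w) = 98.
So w = (98·8.1 − 852.6)/(88 − 98) = -58.8/-10 ≈ 5.88.

w ≈ 5.9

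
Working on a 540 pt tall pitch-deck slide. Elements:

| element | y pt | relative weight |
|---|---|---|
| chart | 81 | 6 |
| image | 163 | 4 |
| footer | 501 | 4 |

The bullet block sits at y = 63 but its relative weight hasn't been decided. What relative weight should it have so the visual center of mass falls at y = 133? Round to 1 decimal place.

Fixed elements: Σw = 6 + 4 + 4 = 14, Σw·y = 6·81 + 4·163 + 4·501 = 3142.
Set Σw·y/Σw = 133: (3142 + 63w) = 133·(14 + w).
So w = (133·14 − 3142)/(63 − 133) = -1280/-70 ≈ 18.29.

w ≈ 18.3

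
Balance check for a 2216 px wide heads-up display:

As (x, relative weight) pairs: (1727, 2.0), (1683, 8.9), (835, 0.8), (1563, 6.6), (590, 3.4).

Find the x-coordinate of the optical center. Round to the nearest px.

Total weight = 2.0 + 8.9 + 0.8 + 6.6 + 3.4 = 21.7.
Σw·x = 2.0·1727 + 8.9·1683 + 0.8·835 + 6.6·1563 + 3.4·590 = 31422.5, so x̄ = 31422.5/21.7 ≈ 1448.04.

x ≈ 1448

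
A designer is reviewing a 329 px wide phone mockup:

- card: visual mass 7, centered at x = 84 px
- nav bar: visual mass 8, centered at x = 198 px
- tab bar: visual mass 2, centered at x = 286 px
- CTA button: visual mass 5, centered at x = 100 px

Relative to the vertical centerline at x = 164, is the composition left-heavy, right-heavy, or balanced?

Total weight = 7 + 8 + 2 + 5 = 22.
x: (7·84 + 8·198 + 2·286 + 5·100) / 22 = 3244 / 22 ≈ 147.45
147.5 lies left of the midline 164, so the layout is left-heavy.

left-heavy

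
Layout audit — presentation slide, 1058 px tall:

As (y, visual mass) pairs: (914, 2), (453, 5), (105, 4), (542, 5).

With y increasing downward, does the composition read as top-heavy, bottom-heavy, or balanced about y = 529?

Total weight = 2 + 5 + 4 + 5 = 16.
y: (2·914 + 5·453 + 4·105 + 5·542) / 16 = 7223 / 16 ≈ 451.44
451.4 lies above (smaller y than) the midline 529, so the layout is top-heavy.

top-heavy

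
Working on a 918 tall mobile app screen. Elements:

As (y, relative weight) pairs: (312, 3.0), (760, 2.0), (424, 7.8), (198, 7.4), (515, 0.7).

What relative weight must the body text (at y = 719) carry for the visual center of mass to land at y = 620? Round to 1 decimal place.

Known weights sum to 3.0 + 2.0 + 7.8 + 7.4 + 0.7 = 20.9; their moment is 3.0·312 + 2.0·760 + 7.8·424 + 7.4·198 + 0.7·515 = 7588.9.
For the centroid to hit 620: (7588.9 + w·719) / (20.9 + w) = 620.
Solving: w = (620·20.9 − 7588.9) / (719 − 620) = 5369.1 / 99 ≈ 54.23.

w ≈ 54.2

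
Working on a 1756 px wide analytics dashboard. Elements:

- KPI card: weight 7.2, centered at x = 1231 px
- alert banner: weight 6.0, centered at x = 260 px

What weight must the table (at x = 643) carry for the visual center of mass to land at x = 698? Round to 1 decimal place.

Known weights sum to 7.2 + 6.0 = 13.2; their moment is 7.2·1231 + 6.0·260 = 10423.2.
For the centroid to hit 698: (10423.2 + w·643) / (13.2 + w) = 698.
Rearranging, w·(643 − 698) = 698·13.2 − 10423.2 = -1209.6, so w ≈ -1209.6/-55 = 21.99.

w ≈ 22.0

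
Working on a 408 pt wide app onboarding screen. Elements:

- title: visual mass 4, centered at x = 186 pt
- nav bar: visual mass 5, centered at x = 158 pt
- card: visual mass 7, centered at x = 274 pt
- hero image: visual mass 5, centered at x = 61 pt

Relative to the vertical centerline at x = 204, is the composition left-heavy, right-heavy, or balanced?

left-heavy

Weights sum to 4 + 5 + 7 + 5 = 21.
x: (4·186 + 5·158 + 7·274 + 5·61) / 21 = 3757 / 21 ≈ 178.90
178.9 lies left of the midline 204, so the layout is left-heavy.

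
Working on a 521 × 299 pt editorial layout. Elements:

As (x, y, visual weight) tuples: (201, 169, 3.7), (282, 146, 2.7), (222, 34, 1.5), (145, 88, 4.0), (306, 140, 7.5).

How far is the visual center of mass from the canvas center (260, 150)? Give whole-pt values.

≈ 28 pt

Weights sum to 3.7 + 2.7 + 1.5 + 4.0 + 7.5 = 19.4.
x: (3.7·201 + 2.7·282 + 1.5·222 + 4.0·145 + 7.5·306) / 19.4 = 4713.1 / 19.4 ≈ 242.94
y: (3.7·169 + 2.7·146 + 1.5·34 + 4.0·88 + 7.5·140) / 19.4 = 2472.5 / 19.4 ≈ 127.45
From (260, 150): dx = -17.06, dy = -22.55, so the distance is √(dx²+dy²) ≈ 28.28.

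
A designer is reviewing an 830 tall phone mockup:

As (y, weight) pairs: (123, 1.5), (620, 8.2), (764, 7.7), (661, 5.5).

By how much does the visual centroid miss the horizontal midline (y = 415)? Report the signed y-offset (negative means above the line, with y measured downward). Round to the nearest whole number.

Total weight = 1.5 + 8.2 + 7.7 + 5.5 = 22.9.
y: (1.5·123 + 8.2·620 + 7.7·764 + 5.5·661) / 22.9 = 14786.8 / 22.9 ≈ 645.71
Offset from y = 415: 645.71 − 415 ≈ 230.71.

≈ 231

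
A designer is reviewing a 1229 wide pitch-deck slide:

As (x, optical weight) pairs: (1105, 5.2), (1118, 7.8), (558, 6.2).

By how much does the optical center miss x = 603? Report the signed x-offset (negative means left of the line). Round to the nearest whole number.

≈ 331

Σw = 5.2 + 7.8 + 6.2 = 19.2.
x-moment: 5.2·1105 + 7.8·1118 + 6.2·558 = 17926.0; centroid 17926.0/19.2 ≈ 933.65.
Difference: 933.65 − 603 ≈ 330.65.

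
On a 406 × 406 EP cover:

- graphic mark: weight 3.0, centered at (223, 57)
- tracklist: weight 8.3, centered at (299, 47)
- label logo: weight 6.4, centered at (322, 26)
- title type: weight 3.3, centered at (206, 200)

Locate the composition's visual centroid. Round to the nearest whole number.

Σw = 3.0 + 8.3 + 6.4 + 3.3 = 21.0.
x-moment: 3.0·223 + 8.3·299 + 6.4·322 + 3.3·206 = 5891.3; centroid 5891.3/21.0 ≈ 280.54.
y-moment: 3.0·57 + 8.3·47 + 6.4·26 + 3.3·200 = 1387.5; centroid 1387.5/21.0 ≈ 66.07.

(281, 66)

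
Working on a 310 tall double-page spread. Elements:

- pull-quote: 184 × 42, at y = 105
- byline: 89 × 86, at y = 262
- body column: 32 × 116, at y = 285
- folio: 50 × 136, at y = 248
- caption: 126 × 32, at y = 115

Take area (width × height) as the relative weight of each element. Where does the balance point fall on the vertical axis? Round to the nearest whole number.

Taking area as weight: pull-quote 184·42 = 7728, byline 89·86 = 7654, body column 32·116 = 3712, folio 50·136 = 6800, caption 126·32 = 4032. Sum 29926.
y: (7728·105 + 7654·262 + 3712·285 + 6800·248 + 4032·115) / 29926 = 6024788 / 29926 ≈ 201.32

y ≈ 201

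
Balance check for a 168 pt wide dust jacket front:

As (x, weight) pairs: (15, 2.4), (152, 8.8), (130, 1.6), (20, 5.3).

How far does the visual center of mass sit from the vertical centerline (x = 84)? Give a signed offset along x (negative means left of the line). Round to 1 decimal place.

Σw = 2.4 + 8.8 + 1.6 + 5.3 = 18.1.
x-moment: 2.4·15 + 8.8·152 + 1.6·130 + 5.3·20 = 1687.6; centroid 1687.6/18.1 ≈ 93.24.
Against x = 84, that's 93.24 − 84 = 9.24.

≈ 9.2 pt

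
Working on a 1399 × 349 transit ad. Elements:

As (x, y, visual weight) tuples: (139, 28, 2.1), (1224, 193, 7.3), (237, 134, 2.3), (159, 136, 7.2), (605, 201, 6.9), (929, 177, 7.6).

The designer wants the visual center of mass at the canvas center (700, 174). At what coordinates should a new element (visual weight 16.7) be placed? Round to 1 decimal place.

New total weight: (2.1 + 7.3 + 2.3 + 7.2 + 6.9 + 7.6) + 16.7 = 50.1.
Along x: (22151.9 + 16.7·x) / 50.1 = 700 (existing moment 2.1·139 + 7.3·1224 + 2.3·237 + 7.2·159 + 6.9·605 + 7.6·929 = 22151.9) ⇒ x = (35070.0 − 22151.9) / 16.7 ≈ 773.54.
Along y: (5487.2 + 16.7·y) / 50.1 = 174 (existing moment 2.1·28 + 7.3·193 + 2.3·134 + 7.2·136 + 6.9·201 + 7.6·177 = 5487.2) ⇒ y = (8717.4 − 5487.2) / 16.7 ≈ 193.43.

(773.5, 193.4)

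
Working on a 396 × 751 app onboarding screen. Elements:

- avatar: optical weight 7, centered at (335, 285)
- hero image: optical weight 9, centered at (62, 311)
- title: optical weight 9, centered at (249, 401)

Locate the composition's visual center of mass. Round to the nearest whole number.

Total weight = 7 + 9 + 9 = 25.
x: (7·335 + 9·62 + 9·249) / 25 = 5144 / 25 ≈ 205.76
y: (7·285 + 9·311 + 9·401) / 25 = 8403 / 25 ≈ 336.12

(206, 336)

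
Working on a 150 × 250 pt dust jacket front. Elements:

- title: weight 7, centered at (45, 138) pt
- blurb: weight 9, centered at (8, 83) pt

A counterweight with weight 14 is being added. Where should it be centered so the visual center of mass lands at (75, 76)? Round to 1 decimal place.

(133.1, 40.5)

With the counterweight, Σw becomes 7 + 9 + 14 = 30.
Along x: (387 + 14·x) / 30 = 75 (existing moment 7·45 + 9·8 = 387) ⇒ x = (2250 − 387) / 14 ≈ 133.07.
Along y: (1713 + 14·y) / 30 = 76 (existing moment 7·138 + 9·83 = 1713) ⇒ y = (2280 − 1713) / 14 ≈ 40.50.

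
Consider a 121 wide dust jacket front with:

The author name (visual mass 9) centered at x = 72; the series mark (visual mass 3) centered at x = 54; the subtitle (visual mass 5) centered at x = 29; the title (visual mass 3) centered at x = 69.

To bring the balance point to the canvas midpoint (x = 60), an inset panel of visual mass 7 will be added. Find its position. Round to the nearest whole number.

With the inset panel, Σw becomes 9 + 3 + 5 + 3 + 7 = 27.
x: need Σw·x = 27·60 = 1620. Existing = 9·72 + 3·54 + 5·29 + 3·69 = 1162. Remainder 458 / 7 ≈ 65.43.

x ≈ 65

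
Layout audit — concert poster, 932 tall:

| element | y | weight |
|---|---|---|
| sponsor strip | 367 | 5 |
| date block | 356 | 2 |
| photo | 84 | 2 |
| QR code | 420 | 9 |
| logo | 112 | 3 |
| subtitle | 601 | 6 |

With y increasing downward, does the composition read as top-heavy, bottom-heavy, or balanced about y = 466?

top-heavy

Σw = 5 + 2 + 2 + 9 + 3 + 6 = 27.
y: moment 10437 / weight 27 ≈ 386.56
386.6 vs midline 466 → top-heavy.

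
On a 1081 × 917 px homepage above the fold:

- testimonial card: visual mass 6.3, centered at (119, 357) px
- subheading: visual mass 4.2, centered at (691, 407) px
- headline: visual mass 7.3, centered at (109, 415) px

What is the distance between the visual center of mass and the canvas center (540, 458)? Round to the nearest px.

Weights sum to 6.3 + 4.2 + 7.3 = 17.8.
Σw·x = 6.3·119 + 4.2·691 + 7.3·109 = 4447.6, so x̄ = 4447.6/17.8 ≈ 249.87.
Σw·y = 6.3·357 + 4.2·407 + 7.3·415 = 6988.0, so ȳ = 6988.0/17.8 ≈ 392.58.
From (540, 458): dx = -290.13, dy = -65.42, so the distance is √(dx²+dy²) ≈ 297.42.

≈ 297 px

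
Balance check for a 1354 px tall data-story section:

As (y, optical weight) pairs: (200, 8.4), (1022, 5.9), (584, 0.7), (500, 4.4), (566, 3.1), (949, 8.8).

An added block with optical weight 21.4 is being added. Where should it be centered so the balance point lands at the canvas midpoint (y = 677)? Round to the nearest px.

y ≈ 713

New total weight: (8.4 + 5.9 + 0.7 + 4.4 + 3.1 + 8.8) + 21.4 = 52.7.
y: target moment 52.7×677 = 35677.9; current 8.4·200 + 5.9·1022 + 0.7·584 + 4.4·500 + 3.1·566 + 8.8·949 = 20424.4; the added block supplies 15253.5, so y = 15253.5/21.4 ≈ 712.78.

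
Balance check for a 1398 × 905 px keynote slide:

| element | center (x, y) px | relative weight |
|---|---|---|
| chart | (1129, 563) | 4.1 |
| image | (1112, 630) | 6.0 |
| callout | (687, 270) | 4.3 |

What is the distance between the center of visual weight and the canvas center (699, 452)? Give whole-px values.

≈ 295 px

Total weight = 4.1 + 6.0 + 4.3 = 14.4.
x-moment: 4.1·1129 + 6.0·1112 + 4.3·687 = 14255.0; centroid 14255.0/14.4 ≈ 989.93.
y-moment: 4.1·563 + 6.0·630 + 4.3·270 = 7249.3; centroid 7249.3/14.4 ≈ 503.42.
From (699, 452): dx = 290.93, dy = 51.42, so the distance is √(dx²+dy²) ≈ 295.44.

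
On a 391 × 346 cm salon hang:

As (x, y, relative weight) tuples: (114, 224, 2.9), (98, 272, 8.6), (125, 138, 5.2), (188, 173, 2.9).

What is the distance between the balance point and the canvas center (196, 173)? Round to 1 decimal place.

Σw = 2.9 + 8.6 + 5.2 + 2.9 = 19.6.
x-moment: 2.9·114 + 8.6·98 + 5.2·125 + 2.9·188 = 2368.6; centroid 2368.6/19.6 ≈ 120.85.
y-moment: 2.9·224 + 8.6·272 + 5.2·138 + 2.9·173 = 4208.1; centroid 4208.1/19.6 ≈ 214.70.
Offset from (196, 173): Δx ≈ -75.15, Δy ≈ 41.70; distance = √(Δx² + Δy²) ≈ 85.95.

≈ 85.9 cm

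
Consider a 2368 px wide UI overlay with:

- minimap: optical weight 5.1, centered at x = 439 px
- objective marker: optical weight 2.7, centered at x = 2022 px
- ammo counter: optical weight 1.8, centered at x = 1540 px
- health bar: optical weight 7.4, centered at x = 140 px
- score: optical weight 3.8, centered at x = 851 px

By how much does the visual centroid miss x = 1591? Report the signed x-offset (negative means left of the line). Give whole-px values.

Total weight = 5.1 + 2.7 + 1.8 + 7.4 + 3.8 = 20.8.
x: (5.1·439 + 2.7·2022 + 1.8·1540 + 7.4·140 + 3.8·851) / 20.8 = 14740.1 / 20.8 ≈ 708.66
Against x = 1591, that's 708.66 − 1591 = -882.34.

≈ -882 px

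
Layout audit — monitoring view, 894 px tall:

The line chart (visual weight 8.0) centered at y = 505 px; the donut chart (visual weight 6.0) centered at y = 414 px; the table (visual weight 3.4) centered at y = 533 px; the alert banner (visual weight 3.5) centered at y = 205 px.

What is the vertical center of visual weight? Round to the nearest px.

y ≈ 433

Weights sum to 8.0 + 6.0 + 3.4 + 3.5 = 20.9.
Σw·y = 8.0·505 + 6.0·414 + 3.4·533 + 3.5·205 = 9053.7, so ȳ = 9053.7/20.9 ≈ 433.19.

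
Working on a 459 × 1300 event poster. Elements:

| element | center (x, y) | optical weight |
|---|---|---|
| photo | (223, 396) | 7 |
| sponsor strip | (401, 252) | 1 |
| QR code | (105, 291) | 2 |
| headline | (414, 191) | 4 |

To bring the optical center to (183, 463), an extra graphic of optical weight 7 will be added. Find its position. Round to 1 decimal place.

(2.1, 764.7)

New total weight: (7 + 1 + 2 + 4) + 7 = 21.
x: target moment 21×183 = 3843; current 7·223 + 1·401 + 2·105 + 4·414 = 3828; the extra graphic supplies 15, so x = 15/7 ≈ 2.14.
y: target moment 21×463 = 9723; current 7·396 + 1·252 + 2·291 + 4·191 = 4370; the extra graphic supplies 5353, so y = 5353/7 ≈ 764.71.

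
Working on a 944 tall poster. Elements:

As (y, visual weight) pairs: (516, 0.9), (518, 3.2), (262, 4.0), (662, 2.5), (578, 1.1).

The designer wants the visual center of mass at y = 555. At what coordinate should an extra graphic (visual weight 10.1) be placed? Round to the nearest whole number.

y ≈ 657

New total weight: (0.9 + 3.2 + 4.0 + 2.5 + 1.1) + 10.1 = 21.8.
y: need Σw·y = 21.8·555 = 12099.0. Existing = 0.9·516 + 3.2·518 + 4.0·262 + 2.5·662 + 1.1·578 = 5460.8. Remainder 6638.2 / 10.1 ≈ 657.25.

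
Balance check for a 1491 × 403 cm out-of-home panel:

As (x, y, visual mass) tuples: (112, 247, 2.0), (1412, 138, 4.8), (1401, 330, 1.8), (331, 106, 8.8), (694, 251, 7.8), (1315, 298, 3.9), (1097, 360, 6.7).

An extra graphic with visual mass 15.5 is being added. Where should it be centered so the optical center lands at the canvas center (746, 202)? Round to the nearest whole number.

New total weight: (2.0 + 4.8 + 1.8 + 8.8 + 7.8 + 3.9 + 6.7) + 15.5 = 51.3.
Along x: (30327.8 + 15.5·x) / 51.3 = 746 (existing moment 2.0·112 + 4.8·1412 + 1.8·1401 + 8.8·331 + 7.8·694 + 3.9·1315 + 6.7·1097 = 30327.8) ⇒ x = (38269.8 − 30327.8) / 15.5 ≈ 512.39.
Along y: (8215.2 + 15.5·y) / 51.3 = 202 (existing moment 2.0·247 + 4.8·138 + 1.8·330 + 8.8·106 + 7.8·251 + 3.9·298 + 6.7·360 = 8215.2) ⇒ y = (10362.6 − 8215.2) / 15.5 ≈ 138.54.

(512, 139)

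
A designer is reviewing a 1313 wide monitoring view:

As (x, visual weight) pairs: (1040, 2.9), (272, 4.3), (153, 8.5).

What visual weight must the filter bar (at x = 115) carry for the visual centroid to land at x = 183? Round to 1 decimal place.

w ≈ 38.4

Fixed elements: Σw = 2.9 + 4.3 + 8.5 = 15.7, Σw·x = 2.9·1040 + 4.3·272 + 8.5·153 = 5486.1.
Balance at x = 183 requires (5486.1 + w·115) / (15.7 + w) = 183.
So w = (183·15.7 − 5486.1)/(115 − 183) = -2613.0/-68 ≈ 38.43.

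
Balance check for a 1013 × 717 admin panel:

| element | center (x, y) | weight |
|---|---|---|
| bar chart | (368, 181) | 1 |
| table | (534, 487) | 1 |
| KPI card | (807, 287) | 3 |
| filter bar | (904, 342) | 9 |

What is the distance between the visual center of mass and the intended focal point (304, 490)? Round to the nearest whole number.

Weights sum to 1 + 1 + 3 + 9 = 14.
x: (1·368 + 1·534 + 3·807 + 9·904) / 14 = 11459 / 14 ≈ 818.50
y: (1·181 + 1·487 + 3·287 + 9·342) / 14 = 4607 / 14 ≈ 329.07
Relative to (304, 490): Δ = (514.50, -160.93); |Δ| = √(514.50² + -160.93²) ≈ 539.08.

≈ 539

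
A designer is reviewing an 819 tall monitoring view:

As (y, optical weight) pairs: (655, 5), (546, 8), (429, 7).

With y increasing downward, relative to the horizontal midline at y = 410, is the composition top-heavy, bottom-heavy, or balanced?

bottom-heavy

Weights sum to 5 + 8 + 7 = 20.
Σw·y = 5·655 + 8·546 + 7·429 = 10646, so ȳ = 10646/20 ≈ 532.30.
532.3 lies below (larger y than) the midline 410, so the layout is bottom-heavy.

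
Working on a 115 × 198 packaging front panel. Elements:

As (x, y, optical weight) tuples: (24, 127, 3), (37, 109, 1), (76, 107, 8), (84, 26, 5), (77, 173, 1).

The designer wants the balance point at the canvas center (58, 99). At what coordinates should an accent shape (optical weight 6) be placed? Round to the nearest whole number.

(30, 121)

After adding the accent shape, total weight = 3 + 1 + 8 + 5 + 1 + 6 = 24.
x: target moment 24×58 = 1392; current 3·24 + 1·37 + 8·76 + 5·84 + 1·77 = 1214; the accent shape supplies 178, so x = 178/6 ≈ 29.67.
y: target moment 24×99 = 2376; current 3·127 + 1·109 + 8·107 + 5·26 + 1·173 = 1649; the accent shape supplies 727, so y = 727/6 ≈ 121.17.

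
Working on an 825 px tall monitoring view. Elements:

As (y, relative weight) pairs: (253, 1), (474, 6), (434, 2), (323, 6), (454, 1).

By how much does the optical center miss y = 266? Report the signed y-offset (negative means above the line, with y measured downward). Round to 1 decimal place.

≈ 131.3 px

Σw = 1 + 6 + 2 + 6 + 1 = 16.
y: (1·253 + 6·474 + 2·434 + 6·323 + 1·454) / 16 = 6357 / 16 ≈ 397.31
Against y = 266, that's 397.31 − 266 = 131.31.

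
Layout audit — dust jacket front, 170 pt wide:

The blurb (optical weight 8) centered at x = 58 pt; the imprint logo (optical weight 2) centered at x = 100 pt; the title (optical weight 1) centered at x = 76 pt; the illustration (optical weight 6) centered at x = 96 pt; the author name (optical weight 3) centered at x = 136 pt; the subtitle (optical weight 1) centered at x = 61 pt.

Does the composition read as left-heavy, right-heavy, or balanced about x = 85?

balanced

Σw = 8 + 2 + 1 + 6 + 3 + 1 = 21.
Σw·x = 1785; x̄ = 1785/21 ≈ 85.00.
That equals the midline 85 — balanced.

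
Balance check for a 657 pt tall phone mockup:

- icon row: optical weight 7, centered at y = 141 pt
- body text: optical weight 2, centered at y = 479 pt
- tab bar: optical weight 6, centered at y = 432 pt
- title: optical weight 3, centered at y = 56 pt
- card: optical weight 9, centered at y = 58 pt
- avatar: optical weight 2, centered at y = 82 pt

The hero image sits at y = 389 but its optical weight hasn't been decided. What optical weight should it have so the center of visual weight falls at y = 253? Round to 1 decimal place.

Fixed elements: Σw = 7 + 2 + 6 + 3 + 9 + 2 = 29, Σw·y = 7·141 + 2·479 + 6·432 + 3·56 + 9·58 + 2·82 = 5391.
For the centroid to hit 253: (5391 + w·389) / (29 + w) = 253.
So w = (253·29 − 5391)/(389 − 253) = 1946/136 ≈ 14.31.

w ≈ 14.3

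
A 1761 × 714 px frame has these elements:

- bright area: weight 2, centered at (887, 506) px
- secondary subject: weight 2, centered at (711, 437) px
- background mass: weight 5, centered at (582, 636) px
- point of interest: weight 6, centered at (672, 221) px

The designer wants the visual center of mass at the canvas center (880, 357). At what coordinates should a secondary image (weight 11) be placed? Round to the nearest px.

(1158, 263)

New total weight: (2 + 2 + 5 + 6) + 11 = 26.
Along x: (10138 + 11·x) / 26 = 880 (existing moment 2·887 + 2·711 + 5·582 + 6·672 = 10138) ⇒ x = (22880 − 10138) / 11 ≈ 1158.36.
Along y: (6392 + 11·y) / 26 = 357 (existing moment 2·506 + 2·437 + 5·636 + 6·221 = 6392) ⇒ y = (9282 − 6392) / 11 ≈ 262.73.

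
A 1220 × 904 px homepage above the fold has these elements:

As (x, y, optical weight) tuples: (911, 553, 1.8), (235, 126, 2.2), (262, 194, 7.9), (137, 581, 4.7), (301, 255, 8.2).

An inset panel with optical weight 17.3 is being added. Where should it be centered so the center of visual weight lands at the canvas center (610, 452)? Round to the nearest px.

After adding the inset panel, total weight = 1.8 + 2.2 + 7.9 + 4.7 + 8.2 + 17.3 = 42.1.
Along x: (7338.7 + 17.3·x) / 42.1 = 610 (existing moment 1.8·911 + 2.2·235 + 7.9·262 + 4.7·137 + 8.2·301 = 7338.7) ⇒ x = (25681.0 − 7338.7) / 17.3 ≈ 1060.25.
Along y: (7626.9 + 17.3·y) / 42.1 = 452 (existing moment 1.8·553 + 2.2·126 + 7.9·194 + 4.7·581 + 8.2·255 = 7626.9) ⇒ y = (19029.2 − 7626.9) / 17.3 ≈ 659.09.

(1060, 659)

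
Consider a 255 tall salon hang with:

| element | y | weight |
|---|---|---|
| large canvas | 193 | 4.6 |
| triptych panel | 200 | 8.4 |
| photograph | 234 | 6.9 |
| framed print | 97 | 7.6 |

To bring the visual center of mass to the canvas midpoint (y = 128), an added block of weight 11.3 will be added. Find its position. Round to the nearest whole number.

y ≈ 4

With the added block, Σw becomes 4.6 + 8.4 + 6.9 + 7.6 + 11.3 = 38.8.
y: target moment 38.8×128 = 4966.4; current 4.6·193 + 8.4·200 + 6.9·234 + 7.6·97 = 4919.6; the added block supplies 46.8, so y = 46.8/11.3 ≈ 4.14.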